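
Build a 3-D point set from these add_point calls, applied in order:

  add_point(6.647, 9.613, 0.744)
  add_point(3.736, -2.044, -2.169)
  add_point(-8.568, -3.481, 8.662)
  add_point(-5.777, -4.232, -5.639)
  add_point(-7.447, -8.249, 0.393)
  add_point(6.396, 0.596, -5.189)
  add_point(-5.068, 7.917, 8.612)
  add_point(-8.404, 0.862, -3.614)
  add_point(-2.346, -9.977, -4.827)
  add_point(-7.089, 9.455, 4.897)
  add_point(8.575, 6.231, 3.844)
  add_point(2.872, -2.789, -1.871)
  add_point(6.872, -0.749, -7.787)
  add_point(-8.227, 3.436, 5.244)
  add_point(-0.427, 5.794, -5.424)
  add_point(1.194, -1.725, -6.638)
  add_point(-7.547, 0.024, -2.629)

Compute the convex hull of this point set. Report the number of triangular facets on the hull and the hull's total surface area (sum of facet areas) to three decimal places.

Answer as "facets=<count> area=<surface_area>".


Hull vertices (13/17): indices [0, 1, 2, 3, 4, 6, 7, 8, 9, 10, 12, 13, 14].

Area of each hull facet:
  f1: (p8, p10, p2) → 155.2104
  f2: (p6, p10, p2) → 85.5424
  f3: (p6, p0, p10) → 35.1649
  f4: (p12, p0, p10) → 33.0949
  f5: (p4, p8, p2) → 21.9840
  f6: (p4, p7, p2) → 47.7115
  f7: (p13, p7, p2) → 35.0817
  f8: (p9, p6, p0) → 31.7198
  f9: (p9, p13, p7) → 27.5908
  f10: (p9, p6, p2) → 26.2953
  f11: (p9, p13, p2) → 9.7254
  f12: (p1, p8, p10) → 18.4764
  f13: (p1, p12, p10) → 36.9229
  f14: (p1, p12, p8) → 33.1685
  f15: (p3, p12, p8) → 43.4799
  f16: (p3, p4, p8) → 22.4622
  f17: (p3, p4, p7) → 22.5213
  f18: (p14, p12, p0) → 50.7267
  f19: (p14, p9, p0) → 63.1238
  f20: (p14, p9, p7) → 54.9986
  f21: (p14, p3, p7) → 29.0296
  f22: (p14, p3, p12) → 55.6833
Σ area = 939.714

Euler characteristic 13−33+22 = 2 ✓

facets=22 area=939.714


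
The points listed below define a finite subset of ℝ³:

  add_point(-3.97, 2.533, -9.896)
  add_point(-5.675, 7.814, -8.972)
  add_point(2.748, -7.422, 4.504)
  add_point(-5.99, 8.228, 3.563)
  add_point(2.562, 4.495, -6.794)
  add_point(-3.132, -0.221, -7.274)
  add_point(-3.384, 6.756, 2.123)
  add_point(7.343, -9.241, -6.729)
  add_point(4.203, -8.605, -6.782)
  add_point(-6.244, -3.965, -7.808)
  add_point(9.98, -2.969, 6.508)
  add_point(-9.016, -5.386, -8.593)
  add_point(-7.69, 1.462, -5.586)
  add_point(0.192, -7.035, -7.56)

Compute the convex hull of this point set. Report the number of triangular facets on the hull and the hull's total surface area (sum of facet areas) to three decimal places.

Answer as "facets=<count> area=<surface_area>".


Points on the hull: [0, 1, 2, 3, 4, 7, 8, 10, 11, 12] (10 of 14).

Area of each hull facet:
  f1: (p7, p0, p11) → 76.2224
  f2: (p2, p3, p11) → 141.0469
  f3: (p2, p3, p10) → 78.2789
  f4: (p2, p7, p10) → 53.5283
  f5: (p1, p0, p11) → 21.3281
  f6: (p8, p7, p11) → 2.6793
  f7: (p8, p2, p11) → 78.5029
  f8: (p8, p2, p7) → 18.1764
  f9: (p12, p3, p11) → 21.4842
  f10: (p12, p1, p11) → 21.9570
  f11: (p12, p1, p3) → 42.3030
  f12: (p4, p7, p0) → 54.4416
  f13: (p4, p1, p0) → 21.0500
  f14: (p4, p7, p10) → 101.9500
  f15: (p4, p3, p10) → 115.9188
  f16: (p4, p1, p3) → 56.1586
Σ area = 905.026

Check V−E+F: 10 − 24 + 16 = 2.

facets=16 area=905.026


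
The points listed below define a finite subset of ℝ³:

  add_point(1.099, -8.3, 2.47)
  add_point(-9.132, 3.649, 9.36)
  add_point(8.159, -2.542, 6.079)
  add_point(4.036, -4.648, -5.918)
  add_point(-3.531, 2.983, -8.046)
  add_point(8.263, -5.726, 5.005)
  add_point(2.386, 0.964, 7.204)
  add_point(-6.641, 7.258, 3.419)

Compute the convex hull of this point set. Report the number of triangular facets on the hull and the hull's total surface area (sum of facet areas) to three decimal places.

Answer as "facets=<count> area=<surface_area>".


facets=12 area=618.110

Hull vertices (8/8): indices [0, 1, 2, 3, 4, 5, 6, 7].

Per-facet area ½‖(b−a)×(c−a)‖:
  f1: (p0, p5, p1) → 67.7440
  f2: (p4, p0, p1) → 126.9259
  f3: (p3, p0, p5) → 38.2719
  f4: (p3, p4, p0) → 51.3042
  f5: (p7, p4, p1) → 35.4929
  f6: (p2, p7, p4) → 109.6037
  f7: (p2, p3, p5) → 19.3765
  f8: (p2, p3, p4) → 67.4421
  f9: (p2, p5, p1) → 28.7544
  f10: (p6, p7, p1) → 41.4374
  f11: (p6, p2, p1) → 12.6486
  f12: (p6, p2, p7) → 19.1084
Σ area = 618.110

Check V−E+F: 8 − 18 + 12 = 2.


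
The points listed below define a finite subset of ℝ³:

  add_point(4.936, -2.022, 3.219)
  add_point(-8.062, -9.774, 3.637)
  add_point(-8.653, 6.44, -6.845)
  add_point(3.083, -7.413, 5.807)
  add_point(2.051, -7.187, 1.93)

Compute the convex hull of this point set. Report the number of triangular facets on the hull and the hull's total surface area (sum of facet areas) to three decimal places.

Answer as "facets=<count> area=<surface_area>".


facets=6 area=354.846

Extreme-point indices: [0, 1, 2, 3, 4] — 5 of 5 on the boundary.

Triangle areas on the boundary:
  f1: (p1, p0, p2) → 132.8012
  f2: (p3, p1, p0) → 33.5431
  f3: (p4, p0, p2) → 57.0893
  f4: (p4, p3, p0) → 11.6795
  f5: (p4, p1, p2) → 98.5429
  f6: (p4, p3, p1) → 21.1901
Σ area = 354.846

Euler: V−E+F = 5−9+6 = 2.


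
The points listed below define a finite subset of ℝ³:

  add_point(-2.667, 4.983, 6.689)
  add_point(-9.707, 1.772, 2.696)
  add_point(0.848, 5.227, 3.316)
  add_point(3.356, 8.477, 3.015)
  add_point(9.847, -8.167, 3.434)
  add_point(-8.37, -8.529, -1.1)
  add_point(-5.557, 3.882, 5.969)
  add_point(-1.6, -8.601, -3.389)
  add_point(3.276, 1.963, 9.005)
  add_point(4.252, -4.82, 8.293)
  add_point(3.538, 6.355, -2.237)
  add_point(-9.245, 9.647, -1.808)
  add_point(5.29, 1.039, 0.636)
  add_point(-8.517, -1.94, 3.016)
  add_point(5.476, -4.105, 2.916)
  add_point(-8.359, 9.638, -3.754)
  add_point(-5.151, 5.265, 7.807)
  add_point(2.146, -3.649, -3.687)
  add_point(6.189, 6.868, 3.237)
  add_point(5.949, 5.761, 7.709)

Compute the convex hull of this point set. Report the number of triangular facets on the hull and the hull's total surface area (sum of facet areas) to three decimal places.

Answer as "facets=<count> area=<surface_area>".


Extreme-point indices: [1, 3, 4, 5, 7, 8, 9, 10, 11, 13, 15, 16, 17, 18, 19] — 15 of 20 on the boundary.

Area of each hull facet:
  f1: (p5, p7, p4) → 36.2467
  f2: (p5, p7, p15) → 65.5629
  f3: (p17, p7, p4) → 35.4302
  f4: (p17, p7, p15) → 50.9573
  f5: (p9, p19, p4) → 42.0784
  f6: (p9, p5, p4) → 65.4185
  f7: (p11, p5, p1) → 38.9615
  f8: (p11, p5, p15) → 19.4681
  f9: (p10, p17, p15) → 63.0486
  f10: (p10, p17, p4) → 57.0014
  f11: (p16, p11, p1) → 34.7548
  f12: (p3, p10, p15) → 35.2310
  f13: (p3, p11, p15) → 14.4514
  f14: (p3, p16, p19) → 30.5518
  f15: (p3, p16, p11) → 56.8447
  f16: (p8, p9, p19) → 12.3433
  f17: (p8, p16, p19) → 21.6033
  f18: (p8, p16, p9) → 27.7057
  f19: (p13, p9, p5) → 54.8312
  f20: (p13, p16, p9) → 61.0569
  f21: (p13, p5, p1) → 9.7466
  f22: (p13, p16, p1) → 14.7383
  f23: (p18, p3, p19) → 7.4593
  f24: (p18, p3, p10) → 9.1499
  f25: (p18, p19, p4) → 34.7105
  f26: (p18, p10, p4) → 47.2024
Σ area = 946.555

Check V−E+F: 15 − 39 + 26 = 2.

facets=26 area=946.555


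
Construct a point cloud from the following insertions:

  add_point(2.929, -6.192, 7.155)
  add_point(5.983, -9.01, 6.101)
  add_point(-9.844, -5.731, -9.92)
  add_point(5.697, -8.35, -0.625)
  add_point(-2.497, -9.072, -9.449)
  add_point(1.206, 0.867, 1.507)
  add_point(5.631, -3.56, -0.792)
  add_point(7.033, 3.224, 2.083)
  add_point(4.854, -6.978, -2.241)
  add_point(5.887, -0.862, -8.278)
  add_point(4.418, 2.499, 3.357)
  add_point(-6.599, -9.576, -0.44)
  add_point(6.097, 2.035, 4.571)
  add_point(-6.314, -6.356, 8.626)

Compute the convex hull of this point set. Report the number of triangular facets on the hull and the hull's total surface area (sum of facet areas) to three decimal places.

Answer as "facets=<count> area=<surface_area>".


Hull vertices (12/14): indices [0, 1, 2, 3, 4, 5, 7, 9, 10, 11, 12, 13].

Area of each hull facet:
  f1: (p13, p11, p2) → 35.7848
  f2: (p5, p13, p2) → 105.8019
  f3: (p9, p7, p2) → 88.4787
  f4: (p9, p3, p7) → 54.8299
  f5: (p4, p11, p2) → 38.1944
  f6: (p4, p9, p2) → 44.3969
  f7: (p4, p9, p3) → 57.0521
  f8: (p1, p13, p11) → 60.1496
  f9: (p1, p4, p11) → 70.2456
  f10: (p1, p4, p3) → 26.9778
  f11: (p1, p3, p7) → 40.0830
  f12: (p1, p12, p7) → 13.8193
  f13: (p10, p5, p13) → 22.8915
  f14: (p10, p12, p13) → 15.3412
  f15: (p10, p12, p7) → 2.9252
  f16: (p10, p7, p2) → 28.8389
  f17: (p10, p5, p2) → 8.8869
  f18: (p0, p12, p13) → 39.4005
  f19: (p0, p1, p13) → 13.7020
  f20: (p0, p1, p12) → 18.9394
Σ area = 786.740

Check V−E+F: 12 − 30 + 20 = 2.

facets=20 area=786.740


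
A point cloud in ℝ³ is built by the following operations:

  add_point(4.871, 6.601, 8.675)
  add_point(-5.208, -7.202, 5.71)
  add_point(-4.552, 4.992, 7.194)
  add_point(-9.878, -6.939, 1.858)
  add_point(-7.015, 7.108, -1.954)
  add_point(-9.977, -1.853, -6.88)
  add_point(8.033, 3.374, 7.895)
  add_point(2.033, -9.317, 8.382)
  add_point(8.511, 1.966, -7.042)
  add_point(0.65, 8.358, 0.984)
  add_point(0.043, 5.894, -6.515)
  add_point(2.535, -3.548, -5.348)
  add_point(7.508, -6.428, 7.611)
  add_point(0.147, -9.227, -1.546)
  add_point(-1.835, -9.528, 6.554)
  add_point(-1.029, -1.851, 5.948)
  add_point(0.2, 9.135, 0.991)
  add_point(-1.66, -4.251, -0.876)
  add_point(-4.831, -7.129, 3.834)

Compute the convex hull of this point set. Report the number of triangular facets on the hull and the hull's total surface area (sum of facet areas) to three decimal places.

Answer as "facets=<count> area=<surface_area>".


15 of the 19 inputs are extreme points: [0, 1, 2, 3, 4, 5, 6, 7, 8, 10, 11, 12, 13, 14, 16].

Area of each hull facet:
  f1: (p13, p12, p8) → 88.1383
  f2: (p6, p0, p8) → 33.2523
  f3: (p6, p12, p8) → 73.1655
  f4: (p6, p12, p0) → 16.6996
  f5: (p7, p12, p0) → 40.0622
  f6: (p7, p13, p14) → 17.5174
  f7: (p7, p13, p12) → 31.4989
  f8: (p11, p8, p5) → 42.4626
  f9: (p11, p13, p5) → 45.4698
  f10: (p11, p13, p8) → 15.0737
  f11: (p16, p0, p8) → 63.4914
  f12: (p2, p7, p0) → 73.6299
  f13: (p2, p16, p0) → 37.1956
  f14: (p2, p16, p4) → 33.4504
  f15: (p10, p16, p8) → 37.4481
  f16: (p10, p16, p4) → 29.3562
  f17: (p10, p8, p5) → 52.6634
  f18: (p10, p4, p5) → 44.7661
  f19: (p1, p7, p14) → 5.5295
  f20: (p1, p2, p7) → 48.4771
  f21: (p3, p1, p2) → 37.1653
  f22: (p3, p4, p5) → 53.8088
  f23: (p3, p2, p4) → 65.9992
  f24: (p3, p13, p5) → 54.0855
  f25: (p3, p1, p14) → 8.0278
  f26: (p3, p13, p14) → 38.6755
Σ area = 1087.110

Euler characteristic 15−39+26 = 2 ✓

facets=26 area=1087.110


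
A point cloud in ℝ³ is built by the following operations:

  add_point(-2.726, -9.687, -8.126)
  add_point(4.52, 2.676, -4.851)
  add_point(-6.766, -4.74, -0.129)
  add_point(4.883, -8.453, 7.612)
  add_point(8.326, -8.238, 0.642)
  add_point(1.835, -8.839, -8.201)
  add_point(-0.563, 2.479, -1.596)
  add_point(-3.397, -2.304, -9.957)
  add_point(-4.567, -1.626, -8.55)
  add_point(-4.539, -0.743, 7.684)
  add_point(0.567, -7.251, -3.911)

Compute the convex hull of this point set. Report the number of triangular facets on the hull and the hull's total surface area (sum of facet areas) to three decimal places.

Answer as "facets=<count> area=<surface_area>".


Hull vertices (10/11): indices [0, 1, 2, 3, 4, 5, 6, 7, 8, 9].

Per-facet area ½‖(b−a)×(c−a)‖:
  f1: (p8, p0, p2) → 36.2314
  f2: (p8, p9, p2) → 34.1225
  f3: (p5, p1, p4) → 61.8765
  f4: (p5, p0, p4) → 20.8014
  f5: (p3, p1, p4) → 47.8212
  f6: (p3, p9, p1) → 91.6501
  f7: (p3, p9, p2) → 54.8704
  f8: (p3, p0, p2) → 74.0310
  f9: (p3, p0, p4) → 53.9600
  f10: (p6, p9, p1) → 19.2986
  f11: (p6, p8, p1) → 27.2064
  f12: (p6, p8, p9) → 44.3616
  f13: (p7, p8, p0) → 7.2755
  f14: (p7, p5, p0) → 17.6363
  f15: (p7, p8, p1) → 10.3772
  f16: (p7, p5, p1) → 44.6916
Σ area = 646.212

Euler: V−E+F = 10−24+16 = 2.

facets=16 area=646.212


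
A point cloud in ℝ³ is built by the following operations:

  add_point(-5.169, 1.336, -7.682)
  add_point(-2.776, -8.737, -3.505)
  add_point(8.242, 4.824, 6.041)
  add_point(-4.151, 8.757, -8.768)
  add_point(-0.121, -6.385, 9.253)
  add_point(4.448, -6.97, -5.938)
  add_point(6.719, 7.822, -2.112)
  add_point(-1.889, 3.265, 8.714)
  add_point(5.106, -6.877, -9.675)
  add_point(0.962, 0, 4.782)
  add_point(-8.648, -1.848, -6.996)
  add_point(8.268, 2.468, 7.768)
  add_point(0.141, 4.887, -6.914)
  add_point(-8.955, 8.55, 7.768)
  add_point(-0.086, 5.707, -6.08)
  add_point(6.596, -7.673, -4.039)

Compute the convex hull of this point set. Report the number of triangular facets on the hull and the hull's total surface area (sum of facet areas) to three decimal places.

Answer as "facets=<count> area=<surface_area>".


Extreme-point indices: [1, 2, 3, 4, 6, 7, 8, 10, 11, 13, 15] — 11 of 16 on the boundary.

Triangle areas on the boundary:
  f1: (p6, p3, p13) → 106.1484
  f2: (p6, p8, p3) → 102.6248
  f3: (p10, p3, p13) → 96.7753
  f4: (p10, p4, p13) → 141.7872
  f5: (p10, p4, p1) → 60.3641
  f6: (p10, p8, p1) → 49.0261
  f7: (p10, p8, p3) → 86.5003
  f8: (p7, p11, p13) → 25.5303
  f9: (p7, p4, p13) → 29.6079
  f10: (p7, p4, p11) → 48.6702
  f11: (p15, p8, p1) → 27.3293
  f12: (p15, p4, p1) → 61.6985
  f13: (p15, p4, p11) → 85.9472
  f14: (p15, p6, p8) → 45.9322
  f15: (p2, p11, p13) → 25.6357
  f16: (p2, p6, p13) → 77.0906
  f17: (p2, p15, p11) → 22.7992
  f18: (p2, p15, p6) → 67.1392
Σ area = 1160.606

Check V−E+F: 11 − 27 + 18 = 2.

facets=18 area=1160.606


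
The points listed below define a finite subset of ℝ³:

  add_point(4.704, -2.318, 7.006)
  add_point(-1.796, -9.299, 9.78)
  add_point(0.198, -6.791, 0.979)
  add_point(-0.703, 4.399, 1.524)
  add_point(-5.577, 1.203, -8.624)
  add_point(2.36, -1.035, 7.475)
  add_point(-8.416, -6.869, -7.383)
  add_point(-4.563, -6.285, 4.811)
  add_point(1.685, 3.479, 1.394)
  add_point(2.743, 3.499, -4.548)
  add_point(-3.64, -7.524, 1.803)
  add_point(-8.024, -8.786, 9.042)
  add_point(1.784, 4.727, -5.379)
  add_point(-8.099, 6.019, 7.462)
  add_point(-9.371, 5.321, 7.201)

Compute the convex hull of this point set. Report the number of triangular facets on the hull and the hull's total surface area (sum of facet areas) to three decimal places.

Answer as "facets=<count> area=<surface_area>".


facets=22 area=817.812

Extreme-point indices: [0, 1, 2, 3, 4, 5, 6, 8, 9, 11, 12, 13, 14] — 13 of 15 on the boundary.

Per-facet area ½‖(b−a)×(c−a)‖:
  f1: (p13, p4, p14) → 12.3253
  f2: (p13, p12, p4) → 70.1382
  f3: (p6, p4, p14) → 72.5557
  f4: (p5, p1, p0) → 12.9311
  f5: (p5, p13, p1) → 59.6713
  f6: (p8, p5, p0) → 10.0631
  f7: (p8, p5, p13) → 43.8207
  f8: (p11, p6, p14) → 114.5994
  f9: (p11, p6, p1) → 51.4589
  f10: (p11, p13, p14) → 9.8139
  f11: (p11, p13, p1) → 46.6177
  f12: (p2, p1, p0) → 37.5644
  f13: (p2, p6, p1) → 48.6896
  f14: (p9, p12, p4) → 7.2638
  f15: (p9, p6, p4) → 36.8608
  f16: (p9, p2, p6) → 70.7913
  f17: (p9, p2, p0) → 50.9097
  f18: (p9, p8, p0) → 21.1378
  f19: (p9, p8, p12) → 4.9498
  f20: (p3, p13, p12) → 19.5628
  f21: (p3, p8, p12) → 8.8245
  f22: (p3, p8, p13) → 7.2618
Σ area = 817.812

Euler: V−E+F = 13−33+22 = 2.


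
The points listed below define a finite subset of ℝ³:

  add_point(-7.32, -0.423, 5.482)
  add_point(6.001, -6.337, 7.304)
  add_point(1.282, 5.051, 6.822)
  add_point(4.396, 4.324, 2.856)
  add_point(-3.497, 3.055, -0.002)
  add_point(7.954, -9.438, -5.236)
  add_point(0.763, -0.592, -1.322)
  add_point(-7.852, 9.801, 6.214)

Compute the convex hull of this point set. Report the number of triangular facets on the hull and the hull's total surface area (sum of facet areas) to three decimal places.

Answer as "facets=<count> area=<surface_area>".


facets=12 area=543.891

8 of the 8 inputs are extreme points: [0, 1, 2, 3, 4, 5, 6, 7].

Area of each hull facet:
  f1: (p0, p1, p7) → 67.7193
  f2: (p0, p1, p5) → 95.3429
  f3: (p3, p1, p5) → 75.5517
  f4: (p4, p0, p7) → 35.7472
  f5: (p4, p0, p5) → 65.2340
  f6: (p4, p3, p7) → 42.9168
  f7: (p2, p1, p7) → 40.8743
  f8: (p2, p3, p7) → 21.7441
  f9: (p2, p3, p1) → 29.6073
  f10: (p6, p3, p5) → 41.3154
  f11: (p6, p4, p5) → 6.8851
  f12: (p6, p4, p3) → 20.9528
Σ area = 543.891

Euler: V−E+F = 8−18+12 = 2.


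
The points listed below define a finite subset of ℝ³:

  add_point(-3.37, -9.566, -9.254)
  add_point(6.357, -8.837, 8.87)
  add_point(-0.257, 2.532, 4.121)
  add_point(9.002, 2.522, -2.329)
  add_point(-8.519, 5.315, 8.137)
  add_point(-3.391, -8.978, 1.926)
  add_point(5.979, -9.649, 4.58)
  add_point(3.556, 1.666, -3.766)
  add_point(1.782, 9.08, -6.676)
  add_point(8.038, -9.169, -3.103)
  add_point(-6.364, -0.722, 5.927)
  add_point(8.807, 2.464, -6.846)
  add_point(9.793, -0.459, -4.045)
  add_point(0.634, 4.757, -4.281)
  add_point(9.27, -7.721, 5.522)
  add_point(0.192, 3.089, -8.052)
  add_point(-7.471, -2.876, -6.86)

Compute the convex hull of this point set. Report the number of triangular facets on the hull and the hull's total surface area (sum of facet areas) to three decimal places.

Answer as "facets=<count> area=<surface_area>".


Points on the hull: [0, 1, 3, 4, 5, 6, 8, 9, 10, 11, 12, 14, 15, 16] (14 of 17).

Triangle areas on the boundary:
  f1: (p16, p8, p4) → 121.1634
  f2: (p16, p5, p0) → 43.2674
  f3: (p11, p9, p12) → 13.1413
  f4: (p11, p9, p0) → 79.2391
  f5: (p14, p9, p12) → 39.3162
  f6: (p3, p11, p12) → 6.9696
  f7: (p3, p11, p8) → 21.8197
  f8: (p3, p14, p12) → 21.0788
  f9: (p3, p8, p4) → 98.1346
  f10: (p3, p14, p1) → 23.0488
  f11: (p3, p1, p4) → 152.9356
  f12: (p6, p9, p0) → 50.3000
  f13: (p6, p5, p0) → 52.6734
  f14: (p6, p5, p1) → 20.1453
  f15: (p6, p14, p1) → 7.8981
  f16: (p6, p14, p9) → 15.6516
  f17: (p10, p16, p4) → 39.6081
  f18: (p10, p16, p5) → 53.4853
  f19: (p10, p1, p4) → 38.6629
  f20: (p10, p5, p1) → 57.7161
  f21: (p15, p11, p0) → 56.2794
  f22: (p15, p11, p8) → 27.0718
  f23: (p15, p16, p0) → 40.0346
  f24: (p15, p16, p8) → 20.7189
Σ area = 1100.360

Euler characteristic 14−36+24 = 2 ✓

facets=24 area=1100.360


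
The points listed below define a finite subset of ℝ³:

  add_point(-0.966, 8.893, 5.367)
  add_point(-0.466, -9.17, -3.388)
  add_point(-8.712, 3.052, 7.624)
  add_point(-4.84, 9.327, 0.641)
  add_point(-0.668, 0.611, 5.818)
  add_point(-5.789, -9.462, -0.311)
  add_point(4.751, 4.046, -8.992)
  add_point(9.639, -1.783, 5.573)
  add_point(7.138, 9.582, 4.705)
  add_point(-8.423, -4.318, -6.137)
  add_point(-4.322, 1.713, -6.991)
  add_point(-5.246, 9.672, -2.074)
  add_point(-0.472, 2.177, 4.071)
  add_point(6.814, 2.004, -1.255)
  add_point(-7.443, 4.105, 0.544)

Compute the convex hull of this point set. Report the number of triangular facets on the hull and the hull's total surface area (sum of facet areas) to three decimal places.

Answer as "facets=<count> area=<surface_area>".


12 of the 15 inputs are extreme points: [0, 1, 2, 3, 5, 6, 7, 8, 9, 10, 11, 14].

Per-facet area ½‖(b−a)×(c−a)‖:
  f1: (p5, p7, p2) → 128.5499
  f2: (p8, p7, p2) → 99.7487
  f3: (p8, p6, p7) → 84.3591
  f4: (p9, p5, p2) → 60.6078
  f5: (p1, p5, p7) → 45.2037
  f6: (p1, p6, p7) → 106.3696
  f7: (p1, p9, p5) → 25.1104
  f8: (p1, p9, p6) → 71.7281
  f9: (p11, p8, p6) → 86.2795
  f10: (p0, p8, p2) → 22.0368
  f11: (p14, p9, p2) → 34.5536
  f12: (p14, p11, p2) → 19.4678
  f13: (p14, p11, p9) → 31.5339
  f14: (p10, p9, p6) → 23.1322
  f15: (p10, p11, p6) → 45.0273
  f16: (p10, p11, p9) → 28.1261
  f17: (p3, p11, p8) → 15.6149
  f18: (p3, p0, p8) → 20.7181
  f19: (p3, p11, p2) → 10.0896
  f20: (p3, p0, p2) → 29.3304
Σ area = 987.588

Euler: V−E+F = 12−30+20 = 2.

facets=20 area=987.588


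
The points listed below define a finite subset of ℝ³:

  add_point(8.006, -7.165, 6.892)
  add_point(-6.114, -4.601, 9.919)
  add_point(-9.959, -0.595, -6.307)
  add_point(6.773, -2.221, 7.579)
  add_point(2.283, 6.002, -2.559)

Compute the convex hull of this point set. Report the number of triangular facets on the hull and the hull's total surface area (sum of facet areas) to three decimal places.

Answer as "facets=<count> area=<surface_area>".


facets=6 area=520.819

5 of the 5 inputs are extreme points: [0, 1, 2, 3, 4].

Triangle areas on the boundary:
  f1: (p4, p0, p2) → 123.4287
  f2: (p1, p0, p2) → 125.5278
  f3: (p1, p4, p2) → 116.5914
  f4: (p3, p4, p0) → 29.5752
  f5: (p3, p1, p0) → 34.1024
  f6: (p3, p1, p4) → 91.5932
Σ area = 520.819

Euler characteristic 5−9+6 = 2 ✓


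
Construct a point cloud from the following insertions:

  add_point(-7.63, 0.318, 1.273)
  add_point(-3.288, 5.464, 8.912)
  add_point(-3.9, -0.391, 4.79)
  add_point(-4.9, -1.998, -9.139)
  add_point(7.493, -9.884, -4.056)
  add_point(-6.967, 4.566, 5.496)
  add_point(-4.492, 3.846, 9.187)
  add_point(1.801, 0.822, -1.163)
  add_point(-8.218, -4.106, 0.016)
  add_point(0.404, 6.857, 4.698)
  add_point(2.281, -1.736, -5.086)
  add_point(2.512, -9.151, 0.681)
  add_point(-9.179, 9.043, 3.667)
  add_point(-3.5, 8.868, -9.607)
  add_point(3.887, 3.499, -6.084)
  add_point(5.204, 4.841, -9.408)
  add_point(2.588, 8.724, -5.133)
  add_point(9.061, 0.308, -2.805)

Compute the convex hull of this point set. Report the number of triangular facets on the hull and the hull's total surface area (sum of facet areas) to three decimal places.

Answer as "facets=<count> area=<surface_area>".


facets=22 area=989.670

Hull vertices (13/18): indices [1, 3, 4, 5, 6, 8, 9, 11, 12, 13, 15, 16, 17].

Per-facet area ½‖(b−a)×(c−a)‖:
  f1: (p16, p13, p12) → 53.1272
  f2: (p3, p8, p4) → 76.6459
  f3: (p3, p13, p12) → 78.9292
  f4: (p3, p8, p12) → 68.0048
  f5: (p11, p4, p17) → 35.7946
  f6: (p11, p8, p4) → 30.9188
  f7: (p11, p6, p8) → 75.3351
  f8: (p5, p8, p12) → 24.2006
  f9: (p5, p6, p12) → 9.1451
  f10: (p5, p6, p8) → 21.6382
  f11: (p9, p16, p17) → 54.3043
  f12: (p9, p16, p12) → 50.5012
  f13: (p15, p16, p13) → 23.9181
  f14: (p15, p16, p17) → 28.1790
  f15: (p15, p3, p4) → 88.1701
  f16: (p15, p3, p13) → 50.1552
  f17: (p15, p4, p17) → 43.3291
  f18: (p1, p11, p17) → 100.4969
  f19: (p1, p11, p6) → 16.5656
  f20: (p1, p9, p17) → 26.6365
  f21: (p1, p6, p12) → 8.8150
  f22: (p1, p9, p12) → 24.8594
Σ area = 989.670

Euler characteristic 13−33+22 = 2 ✓


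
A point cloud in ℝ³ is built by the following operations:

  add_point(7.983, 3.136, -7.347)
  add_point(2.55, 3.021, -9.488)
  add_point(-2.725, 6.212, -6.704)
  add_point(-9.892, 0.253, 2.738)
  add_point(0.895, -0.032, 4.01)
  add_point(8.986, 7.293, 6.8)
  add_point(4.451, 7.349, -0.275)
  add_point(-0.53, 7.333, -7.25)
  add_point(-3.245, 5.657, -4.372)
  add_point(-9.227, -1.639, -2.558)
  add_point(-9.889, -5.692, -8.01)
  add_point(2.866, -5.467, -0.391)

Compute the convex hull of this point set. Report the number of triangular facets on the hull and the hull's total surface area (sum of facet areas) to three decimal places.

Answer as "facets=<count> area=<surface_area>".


12 of the 12 inputs are extreme points: [0, 1, 2, 3, 4, 5, 6, 7, 8, 9, 10, 11].

Per-facet area ½‖(b−a)×(c−a)‖:
  f1: (p11, p10, p3) → 81.2229
  f2: (p7, p1, p10) → 43.8394
  f3: (p4, p5, p3) → 42.1531
  f4: (p4, p11, p3) → 38.5240
  f5: (p4, p11, p5) → 36.7196
  f6: (p0, p1, p10) → 30.2625
  f7: (p0, p11, p10) → 90.2821
  f8: (p0, p11, p5) → 85.3613
  f9: (p0, p7, p1) → 15.7938
  f10: (p8, p5, p3) → 92.5027
  f11: (p8, p7, p5) → 35.7123
  f12: (p6, p7, p5) → 1.8304
  f13: (p6, p0, p5) → 33.6364
  f14: (p6, p0, p7) → 34.9392
  f15: (p9, p10, p3) → 6.9057
  f16: (p2, p7, p10) → 10.4513
  f17: (p2, p8, p7) → 2.6982
  f18: (p2, p9, p10) → 36.9436
  f19: (p2, p8, p3) → 7.3319
  f20: (p2, p9, p3) → 30.6315
Σ area = 757.742

Euler characteristic 12−30+20 = 2 ✓

facets=20 area=757.742


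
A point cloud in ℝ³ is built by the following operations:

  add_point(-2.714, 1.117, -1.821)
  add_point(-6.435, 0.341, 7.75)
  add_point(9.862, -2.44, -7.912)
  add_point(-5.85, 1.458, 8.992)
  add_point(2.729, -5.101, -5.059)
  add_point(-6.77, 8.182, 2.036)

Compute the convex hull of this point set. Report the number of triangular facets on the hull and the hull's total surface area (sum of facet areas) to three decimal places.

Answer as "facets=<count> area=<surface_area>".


Points on the hull: [0, 1, 2, 3, 4, 5] (6 of 6).

Area of each hull facet:
  f1: (p3, p2, p5) → 107.0290
  f2: (p3, p4, p2) → 58.5911
  f3: (p1, p3, p5) → 8.5596
  f4: (p1, p3, p4) → 12.1792
  f5: (p0, p2, p5) → 41.7266
  f6: (p0, p4, p2) → 32.4565
  f7: (p0, p1, p5) → 40.1599
  f8: (p0, p1, p4) → 39.3683
Σ area = 340.070

Check V−E+F: 6 − 12 + 8 = 2.

facets=8 area=340.070


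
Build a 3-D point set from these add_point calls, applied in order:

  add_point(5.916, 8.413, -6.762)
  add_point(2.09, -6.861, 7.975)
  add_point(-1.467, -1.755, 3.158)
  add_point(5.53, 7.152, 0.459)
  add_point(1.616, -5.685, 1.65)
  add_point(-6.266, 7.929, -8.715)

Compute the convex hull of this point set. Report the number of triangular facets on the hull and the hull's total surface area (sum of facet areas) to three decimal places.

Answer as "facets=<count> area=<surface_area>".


facets=8 area=418.570

Points on the hull: [0, 1, 2, 3, 4, 5] (6 of 6).

Per-facet area ½‖(b−a)×(c−a)‖:
  f1: (p3, p0, p5) → 45.1027
  f2: (p3, p2, p5) → 83.3233
  f3: (p3, p1, p0) → 47.1520
  f4: (p3, p2, p1) → 42.6247
  f5: (p4, p0, p5) → 102.5627
  f6: (p4, p1, p0) → 42.9977
  f7: (p4, p2, p5) → 38.0667
  f8: (p4, p2, p1) → 16.7402
Σ area = 418.570

Check V−E+F: 6 − 12 + 8 = 2.


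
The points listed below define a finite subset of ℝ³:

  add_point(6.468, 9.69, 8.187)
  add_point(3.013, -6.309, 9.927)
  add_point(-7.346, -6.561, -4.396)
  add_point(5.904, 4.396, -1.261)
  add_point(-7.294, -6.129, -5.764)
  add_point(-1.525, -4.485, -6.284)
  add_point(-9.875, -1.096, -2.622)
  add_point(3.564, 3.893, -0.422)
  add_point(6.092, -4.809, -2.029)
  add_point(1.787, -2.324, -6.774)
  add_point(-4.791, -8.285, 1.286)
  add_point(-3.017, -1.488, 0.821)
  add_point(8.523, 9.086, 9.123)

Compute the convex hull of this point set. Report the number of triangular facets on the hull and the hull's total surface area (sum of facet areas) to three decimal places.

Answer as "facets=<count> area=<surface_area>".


facets=18 area=754.629

Points on the hull: [0, 1, 2, 3, 4, 5, 6, 8, 9, 10, 12] (11 of 13).

Triangle areas on the boundary:
  f1: (p0, p1, p6) → 151.1165
  f2: (p0, p1, p12) → 19.1232
  f3: (p4, p9, p6) → 31.8022
  f4: (p4, p2, p6) → 4.5048
  f5: (p8, p1, p12) → 98.7269
  f6: (p3, p0, p12) → 12.2097
  f7: (p3, p8, p12) → 47.6996
  f8: (p3, p8, p9) → 30.1217
  f9: (p3, p9, p6) → 59.2239
  f10: (p3, p0, p6) → 87.2685
  f11: (p10, p8, p1) → 62.7468
  f12: (p10, p1, p6) → 48.5646
  f13: (p10, p2, p6) → 20.0814
  f14: (p10, p4, p2) → 1.9876
  f15: (p10, p8, p4) → 46.2728
  f16: (p5, p4, p9) → 3.5577
  f17: (p5, p8, p9) → 13.2929
  f18: (p5, p8, p4) → 16.3281
Σ area = 754.629

Check V−E+F: 11 − 27 + 18 = 2.


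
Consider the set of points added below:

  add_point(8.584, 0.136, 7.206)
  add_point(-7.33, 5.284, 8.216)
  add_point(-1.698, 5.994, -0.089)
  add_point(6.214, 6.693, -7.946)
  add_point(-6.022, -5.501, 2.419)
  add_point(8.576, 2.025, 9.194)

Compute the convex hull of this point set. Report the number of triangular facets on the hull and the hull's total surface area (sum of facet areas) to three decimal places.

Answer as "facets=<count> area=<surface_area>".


Hull vertices (6/6): indices [0, 1, 2, 3, 4, 5].

Per-facet area ½‖(b−a)×(c−a)‖:
  f1: (p3, p4, p0) → 131.9443
  f2: (p2, p4, p1) → 57.1286
  f3: (p2, p3, p1) → 10.7627
  f4: (p2, p3, p4) → 62.7974
  f5: (p5, p4, p1) → 96.9409
  f6: (p5, p4, p0) → 20.0859
  f7: (p5, p3, p1) → 141.5384
  f8: (p5, p3, p0) → 21.0848
Σ area = 542.283

Check V−E+F: 6 − 12 + 8 = 2.

facets=8 area=542.283


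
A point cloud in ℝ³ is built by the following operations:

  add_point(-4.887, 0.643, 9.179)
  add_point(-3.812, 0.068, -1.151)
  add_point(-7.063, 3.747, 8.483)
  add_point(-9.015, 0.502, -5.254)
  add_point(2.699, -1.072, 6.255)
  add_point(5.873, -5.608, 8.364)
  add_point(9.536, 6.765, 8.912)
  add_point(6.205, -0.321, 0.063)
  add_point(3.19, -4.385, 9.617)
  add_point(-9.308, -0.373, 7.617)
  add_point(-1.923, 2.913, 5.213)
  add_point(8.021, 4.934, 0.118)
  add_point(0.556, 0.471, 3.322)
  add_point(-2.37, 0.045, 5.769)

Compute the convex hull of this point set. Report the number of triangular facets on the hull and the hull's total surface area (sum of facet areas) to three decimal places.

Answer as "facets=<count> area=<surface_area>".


9 of the 14 inputs are extreme points: [0, 2, 3, 5, 6, 7, 8, 9, 11].

Area of each hull facet:
  f1: (p3, p5, p9) → 103.6057
  f2: (p11, p5, p6) → 56.4616
  f3: (p8, p5, p9) → 11.3839
  f4: (p8, p5, p6) → 20.4712
  f5: (p7, p3, p5) → 76.4579
  f6: (p7, p11, p5) → 23.5469
  f7: (p7, p11, p3) → 43.2992
  f8: (p0, p8, p9) → 16.6525
  f9: (p0, p8, p6) → 61.1338
  f10: (p2, p0, p9) → 8.4387
  f11: (p2, p0, p6) → 29.5764
  f12: (p2, p3, p9) → 30.5909
  f13: (p2, p11, p6) → 74.9139
  f14: (p2, p11, p3) → 116.2232
Σ area = 672.756

Euler: V−E+F = 9−21+14 = 2.

facets=14 area=672.756


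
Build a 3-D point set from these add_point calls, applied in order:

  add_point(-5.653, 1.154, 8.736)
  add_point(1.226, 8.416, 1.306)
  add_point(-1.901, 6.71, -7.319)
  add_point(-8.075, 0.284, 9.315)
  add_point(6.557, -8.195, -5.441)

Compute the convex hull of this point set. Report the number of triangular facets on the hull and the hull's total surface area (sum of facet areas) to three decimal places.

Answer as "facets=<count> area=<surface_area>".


Hull vertices (5/5): indices [0, 1, 2, 3, 4].

Per-facet area ½‖(b−a)×(c−a)‖:
  f1: (p2, p4, p3) → 158.3091
  f2: (p2, p1, p3) → 67.4443
  f3: (p2, p1, p4) → 79.9774
  f4: (p0, p4, p3) → 23.2652
  f5: (p0, p1, p3) → 9.1666
  f6: (p0, p1, p4) → 115.3005
Σ area = 453.463

Check V−E+F: 5 − 9 + 6 = 2.

facets=6 area=453.463


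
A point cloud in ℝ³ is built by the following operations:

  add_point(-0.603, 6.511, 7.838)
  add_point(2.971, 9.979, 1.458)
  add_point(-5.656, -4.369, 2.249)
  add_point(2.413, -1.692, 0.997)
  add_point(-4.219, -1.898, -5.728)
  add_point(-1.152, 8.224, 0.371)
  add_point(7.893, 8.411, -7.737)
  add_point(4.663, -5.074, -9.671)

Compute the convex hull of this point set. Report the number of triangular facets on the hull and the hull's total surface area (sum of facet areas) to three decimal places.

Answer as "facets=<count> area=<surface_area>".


facets=12 area=598.119

Extreme-point indices: [0, 1, 2, 3, 4, 5, 6, 7] — 8 of 8 on the boundary.

Area of each hull facet:
  f1: (p4, p7, p2) → 39.3144
  f2: (p4, p7, p6) → 70.7371
  f3: (p3, p7, p2) → 47.7436
  f4: (p3, p0, p2) → 47.3724
  f5: (p3, p7, p6) → 74.2714
  f6: (p3, p0, p6) → 80.0409
  f7: (p5, p4, p6) → 73.4956
  f8: (p5, p0, p2) → 49.1499
  f9: (p5, p4, p2) → 50.8258
  f10: (p1, p0, p6) → 23.8284
  f11: (p1, p5, p6) → 24.0205
  f12: (p1, p5, p0) → 17.3193
Σ area = 598.119

Euler characteristic 8−18+12 = 2 ✓


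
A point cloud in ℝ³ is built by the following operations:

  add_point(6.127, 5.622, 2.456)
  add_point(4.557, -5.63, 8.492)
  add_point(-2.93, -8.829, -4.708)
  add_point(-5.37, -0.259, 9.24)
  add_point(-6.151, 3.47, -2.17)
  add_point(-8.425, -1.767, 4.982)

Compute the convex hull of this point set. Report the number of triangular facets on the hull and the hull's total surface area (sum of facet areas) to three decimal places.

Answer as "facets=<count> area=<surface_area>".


facets=8 area=525.292

Extreme-point indices: [0, 1, 2, 3, 4, 5] — 6 of 6 on the boundary.

Triangle areas on the boundary:
  f1: (p4, p2, p5) → 56.0374
  f2: (p4, p2, p0) → 86.1855
  f3: (p4, p3, p5) → 23.7005
  f4: (p4, p3, p0) → 75.2116
  f5: (p1, p2, p5) → 86.4348
  f6: (p1, p3, p5) → 29.3359
  f7: (p1, p2, p0) → 98.4754
  f8: (p1, p3, p0) → 69.9107
Σ area = 525.292

Euler: V−E+F = 6−12+8 = 2.


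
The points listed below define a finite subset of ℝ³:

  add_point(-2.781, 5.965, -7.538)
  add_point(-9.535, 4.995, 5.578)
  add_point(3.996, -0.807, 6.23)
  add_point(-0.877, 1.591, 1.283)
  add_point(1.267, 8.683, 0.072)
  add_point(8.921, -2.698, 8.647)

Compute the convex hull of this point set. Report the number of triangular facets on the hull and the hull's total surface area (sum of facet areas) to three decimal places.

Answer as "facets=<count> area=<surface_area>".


facets=8 area=373.840

6 of the 6 inputs are extreme points: [0, 1, 2, 3, 4, 5].

Facet areas (half cross-product norm):
  f1: (p4, p5, p1) → 102.4420
  f2: (p0, p4, p1) → 56.9614
  f3: (p0, p4, p5) → 65.3980
  f4: (p3, p0, p1) → 51.2754
  f5: (p3, p0, p5) → 40.2424
  f6: (p2, p5, p1) → 16.1430
  f7: (p2, p3, p1) → 34.7108
  f8: (p2, p3, p5) → 6.6672
Σ area = 373.840

Euler: V−E+F = 6−12+8 = 2.


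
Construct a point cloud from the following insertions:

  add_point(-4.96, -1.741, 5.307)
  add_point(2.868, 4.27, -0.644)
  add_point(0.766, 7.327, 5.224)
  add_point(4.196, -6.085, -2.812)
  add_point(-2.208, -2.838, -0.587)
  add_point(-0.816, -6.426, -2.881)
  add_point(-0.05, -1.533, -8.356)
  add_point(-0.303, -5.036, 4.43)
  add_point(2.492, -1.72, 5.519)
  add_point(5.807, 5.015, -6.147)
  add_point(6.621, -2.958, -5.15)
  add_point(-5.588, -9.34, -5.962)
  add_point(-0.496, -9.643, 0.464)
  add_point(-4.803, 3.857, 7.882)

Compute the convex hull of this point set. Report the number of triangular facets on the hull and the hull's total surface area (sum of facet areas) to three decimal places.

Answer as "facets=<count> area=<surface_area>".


facets=18 area=624.686

Extreme-point indices: [0, 2, 3, 6, 7, 8, 9, 10, 11, 12, 13] — 11 of 14 on the boundary.

Area of each hull facet:
  f1: (p3, p10, p11) → 20.9242
  f2: (p3, p12, p11) → 27.6287
  f3: (p0, p12, p11) → 42.0934
  f4: (p0, p13, p11) → 21.7893
  f5: (p7, p0, p12) → 15.1402
  f6: (p7, p0, p13) → 14.7206
  f7: (p6, p13, p11) → 86.8355
  f8: (p6, p10, p11) → 36.0603
  f9: (p6, p9, p10) → 28.7490
  f10: (p6, p13, p2) → 57.4673
  f11: (p6, p9, p2) → 57.0507
  f12: (p8, p3, p12) → 30.6517
  f13: (p8, p7, p12) → 9.1400
  f14: (p8, p3, p10) → 21.3940
  f15: (p8, p9, p10) → 46.4480
  f16: (p8, p9, p2) → 56.7921
  f17: (p8, p13, p2) → 30.6051
  f18: (p8, p7, p13) → 21.1959
Σ area = 624.686

Check V−E+F: 11 − 27 + 18 = 2.


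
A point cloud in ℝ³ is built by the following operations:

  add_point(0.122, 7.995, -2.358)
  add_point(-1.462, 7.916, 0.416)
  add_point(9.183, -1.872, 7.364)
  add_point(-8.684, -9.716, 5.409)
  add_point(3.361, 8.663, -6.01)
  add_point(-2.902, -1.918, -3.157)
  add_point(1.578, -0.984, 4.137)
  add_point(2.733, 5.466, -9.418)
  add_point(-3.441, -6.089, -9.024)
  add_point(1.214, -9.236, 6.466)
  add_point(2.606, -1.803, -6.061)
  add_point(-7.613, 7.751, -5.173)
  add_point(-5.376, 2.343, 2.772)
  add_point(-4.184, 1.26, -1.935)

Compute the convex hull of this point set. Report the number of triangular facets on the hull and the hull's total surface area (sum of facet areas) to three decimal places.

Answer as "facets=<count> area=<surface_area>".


facets=16 area=920.220

Hull vertices (10/14): indices [1, 2, 3, 4, 7, 8, 9, 10, 11, 12].

Area of each hull facet:
  f1: (p7, p4, p2) → 41.6978
  f2: (p1, p4, p2) → 64.7290
  f3: (p9, p2, p3) → 34.7278
  f4: (p9, p8, p3) → 76.2442
  f5: (p10, p7, p2) → 55.5204
  f6: (p10, p8, p7) → 30.0114
  f7: (p10, p9, p2) → 74.8363
  f8: (p10, p9, p8) → 58.3787
  f9: (p11, p8, p3) → 117.2270
  f10: (p11, p8, p7) → 72.1956
  f11: (p11, p7, p4) → 25.8011
  f12: (p11, p1, p4) → 33.3980
  f13: (p12, p11, p3) → 49.2407
  f14: (p12, p11, p1) → 29.3612
  f15: (p12, p2, p3) → 100.9259
  f16: (p12, p1, p2) → 55.9249
Σ area = 920.220

Euler characteristic 10−24+16 = 2 ✓


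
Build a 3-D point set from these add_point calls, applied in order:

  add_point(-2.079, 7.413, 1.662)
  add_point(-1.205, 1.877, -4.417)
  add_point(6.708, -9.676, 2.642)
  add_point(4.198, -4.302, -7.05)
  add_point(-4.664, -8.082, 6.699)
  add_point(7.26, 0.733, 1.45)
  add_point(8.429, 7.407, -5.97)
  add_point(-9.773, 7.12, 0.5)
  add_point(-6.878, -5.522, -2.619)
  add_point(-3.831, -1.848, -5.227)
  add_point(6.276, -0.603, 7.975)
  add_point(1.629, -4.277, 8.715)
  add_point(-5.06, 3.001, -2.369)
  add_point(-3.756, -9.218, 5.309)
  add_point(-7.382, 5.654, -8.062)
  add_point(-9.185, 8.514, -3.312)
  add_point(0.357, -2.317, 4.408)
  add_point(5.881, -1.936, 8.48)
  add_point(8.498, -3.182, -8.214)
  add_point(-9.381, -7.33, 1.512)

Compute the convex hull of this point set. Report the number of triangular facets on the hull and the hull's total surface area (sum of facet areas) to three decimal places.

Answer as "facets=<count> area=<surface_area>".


facets=28 area=1089.657

16 of the 20 inputs are extreme points: [0, 2, 3, 4, 5, 6, 7, 8, 10, 11, 13, 14, 15, 17, 18, 19].

Per-facet area ½‖(b−a)×(c−a)‖:
  f1: (p10, p11, p7) → 53.9508
  f2: (p14, p6, p18) → 86.1276
  f3: (p3, p2, p18) → 25.8935
  f4: (p3, p14, p18) → 29.7435
  f5: (p4, p11, p2) → 36.5325
  f6: (p4, p11, p7) → 65.2209
  f7: (p4, p19, p7) → 50.2932
  f8: (p0, p10, p7) → 37.9038
  f9: (p0, p10, p6) → 83.3076
  f10: (p17, p11, p2) → 22.6973
  f11: (p17, p10, p2) → 6.2758
  f12: (p17, p10, p11) → 2.6208
  f13: (p5, p2, p18) → 53.1997
  f14: (p5, p10, p2) → 33.5239
  f15: (p5, p6, p18) → 47.2237
  f16: (p5, p10, p6) → 17.0034
  f17: (p15, p14, p6) → 46.2797
  f18: (p15, p0, p7) → 15.9658
  f19: (p15, p0, p6) → 53.7266
  f20: (p15, p19, p7) → 27.2346
  f21: (p15, p14, p19) → 47.0096
  f22: (p8, p19, p2) → 38.9941
  f23: (p8, p3, p2) → 67.2603
  f24: (p8, p14, p19) → 24.4983
  f25: (p8, p3, p14) → 72.8404
  f26: (p13, p19, p2) → 28.8826
  f27: (p13, p4, p2) → 8.4305
  f28: (p13, p4, p19) → 7.0165
Σ area = 1089.657

Check V−E+F: 16 − 42 + 28 = 2.


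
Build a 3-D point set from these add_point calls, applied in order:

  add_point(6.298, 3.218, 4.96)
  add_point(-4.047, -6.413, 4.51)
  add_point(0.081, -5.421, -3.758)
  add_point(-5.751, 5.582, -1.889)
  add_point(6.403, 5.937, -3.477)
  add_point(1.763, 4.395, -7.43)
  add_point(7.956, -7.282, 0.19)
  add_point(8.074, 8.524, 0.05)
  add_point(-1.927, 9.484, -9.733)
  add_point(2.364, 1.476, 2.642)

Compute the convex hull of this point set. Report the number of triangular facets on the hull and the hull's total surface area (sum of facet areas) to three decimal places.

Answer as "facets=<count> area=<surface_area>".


Points on the hull: [0, 1, 2, 3, 4, 5, 6, 7, 8] (9 of 10).

Triangle areas on the boundary:
  f1: (p8, p7, p3) → 63.6100
  f2: (p4, p6, p7) → 30.9447
  f3: (p4, p8, p7) → 22.0031
  f4: (p0, p6, p7) → 40.8091
  f5: (p0, p1, p6) → 70.2330
  f6: (p0, p7, p3) → 50.8446
  f7: (p0, p1, p3) → 84.4302
  f8: (p2, p1, p6) → 41.8296
  f9: (p2, p8, p3) → 60.1126
  f10: (p2, p1, p3) → 56.7437
  f11: (p5, p2, p6) → 46.7771
  f12: (p5, p2, p8) → 24.1052
  f13: (p5, p4, p6) → 43.3975
  f14: (p5, p4, p8) → 18.9345
Σ area = 654.775

Euler: V−E+F = 9−21+14 = 2.

facets=14 area=654.775


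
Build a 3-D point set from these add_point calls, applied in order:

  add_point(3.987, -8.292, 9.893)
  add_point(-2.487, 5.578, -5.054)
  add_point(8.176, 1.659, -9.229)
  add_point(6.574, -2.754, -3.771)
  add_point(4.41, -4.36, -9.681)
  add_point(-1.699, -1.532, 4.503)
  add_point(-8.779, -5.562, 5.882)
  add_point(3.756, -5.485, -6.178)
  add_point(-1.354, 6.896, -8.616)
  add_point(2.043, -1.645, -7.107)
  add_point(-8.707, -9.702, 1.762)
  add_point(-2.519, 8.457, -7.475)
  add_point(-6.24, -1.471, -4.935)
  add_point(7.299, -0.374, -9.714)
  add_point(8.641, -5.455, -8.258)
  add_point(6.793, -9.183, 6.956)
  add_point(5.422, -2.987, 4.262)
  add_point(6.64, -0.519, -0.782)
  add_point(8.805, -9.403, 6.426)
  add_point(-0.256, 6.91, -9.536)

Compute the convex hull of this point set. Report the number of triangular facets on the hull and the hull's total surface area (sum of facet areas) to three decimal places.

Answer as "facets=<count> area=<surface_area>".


facets=28 area=944.877

Hull vertices (16/20): indices [0, 2, 4, 5, 6, 8, 10, 11, 12, 13, 14, 15, 16, 17, 18, 19].

Area of each hull facet:
  f1: (p0, p10, p6) → 39.8281
  f2: (p14, p10, p18) → 133.2649
  f3: (p14, p2, p18) → 50.4257
  f4: (p14, p2, p13) → 4.5119
  f5: (p12, p11, p6) → 51.6023
  f6: (p12, p10, p6) → 31.6610
  f7: (p5, p11, p6) → 59.2765
  f8: (p5, p0, p6) → 42.6588
  f9: (p16, p0, p18) → 21.4226
  f10: (p16, p5, p11) → 56.1113
  f11: (p16, p5, p0) → 28.5446
  f12: (p15, p10, p18) → 9.6045
  f13: (p15, p0, p18) → 2.2895
  f14: (p15, p0, p10) → 31.0422
  f15: (p19, p2, p11) → 10.6725
  f16: (p19, p2, p13) → 11.1534
  f17: (p4, p14, p10) → 38.3749
  f18: (p4, p12, p10) → 63.1476
  f19: (p4, p14, p13) → 10.6179
  f20: (p4, p19, p13) → 25.5836
  f21: (p4, p19, p12) → 60.3999
  f22: (p17, p2, p18) → 34.3541
  f23: (p17, p16, p18) → 18.5709
  f24: (p17, p2, p11) → 56.0595
  f25: (p17, p16, p11) → 35.0201
  f26: (p8, p12, p11) → 11.5910
  f27: (p8, p19, p11) → 1.1331
  f28: (p8, p19, p12) → 5.9543
Σ area = 944.877

Euler: V−E+F = 16−42+28 = 2.
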